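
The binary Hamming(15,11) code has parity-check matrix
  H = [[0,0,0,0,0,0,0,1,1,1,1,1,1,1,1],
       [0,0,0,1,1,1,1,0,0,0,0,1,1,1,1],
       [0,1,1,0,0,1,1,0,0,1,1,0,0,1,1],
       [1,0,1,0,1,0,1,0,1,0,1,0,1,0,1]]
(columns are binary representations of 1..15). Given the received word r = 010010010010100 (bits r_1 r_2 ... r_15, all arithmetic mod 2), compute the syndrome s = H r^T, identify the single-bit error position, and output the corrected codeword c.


s = (1, 0, 0, 1)^T, error position = 9, corrected codeword c = 010010011010100

Compute s = H r^T mod 2 one row at a time:
  s_1 = 1 + 0 + 0 + 1 + 0 + 1 + 0 + 0 = 3 ≡ 1 (mod 2).
  s_2 = 0 + 1 + 0 + 0 + 0 + 1 + 0 + 0 = 2 ≡ 0 (mod 2).
  s_3 = 1 + 0 + 0 + 0 + 0 + 1 + 0 + 0 = 2 ≡ 0 (mod 2).
  s_4 = 0 + 0 + 1 + 0 + 0 + 1 + 1 + 0 = 3 ≡ 1 (mod 2).
s = (1, 0, 0, 1)^T — this equals column 9 of H (binary 1001), so error is at position 9.
Correct: flip bit 9 of r = 010010010010100 to get c = 010010011010100.


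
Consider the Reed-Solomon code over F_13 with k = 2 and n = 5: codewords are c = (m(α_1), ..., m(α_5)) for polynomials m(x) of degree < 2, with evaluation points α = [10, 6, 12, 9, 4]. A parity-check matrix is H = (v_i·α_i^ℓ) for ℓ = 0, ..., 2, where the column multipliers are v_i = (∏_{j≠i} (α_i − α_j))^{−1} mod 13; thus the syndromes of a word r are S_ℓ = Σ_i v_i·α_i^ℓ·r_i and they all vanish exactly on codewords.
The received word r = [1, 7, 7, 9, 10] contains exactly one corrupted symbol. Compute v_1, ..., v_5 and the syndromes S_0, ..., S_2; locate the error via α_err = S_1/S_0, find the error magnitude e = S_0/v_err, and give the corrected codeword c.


S = (11, 2, 11), error at position 3, error magnitude e = 9, c = [1, 7, 11, 9, 10].

Step 1: column multipliers v_i = (∏_{j≠i}(α_i − α_j))^{−1} mod 13.
  i = 1 (α = 10): (10−6)(10−12)(10−9)(10−4) = 4·(−2)·1·6 = −48 ≡ 4, so v_1 = 4^{−1} = 10 (mod 13).
  i = 2 (α = 6): (6−10)(6−12)(6−9)(6−4) = (−4)·(−6)·(−3)·2 = −144 ≡ 12, so v_2 = 12^{−1} = 12 (mod 13).
  i = 3 (α = 12): (12−10)(12−6)(12−9)(12−4) = 2·6·3·8 = 288 ≡ 2, so v_3 = 2^{−1} = 7 (mod 13).
  i = 4 (α = 9): (9−10)(9−6)(9−12)(9−4) = (−1)·3·(−3)·5 = 45 ≡ 6, so v_4 = 6^{−1} = 11 (mod 13).
  i = 5 (α = 4): (4−10)(4−6)(4−12)(4−9) = (−6)·(−2)·(−8)·(−5) = 480 ≡ 12, so v_5 = 12^{−1} = 12 (mod 13).
  v = [10, 12, 7, 11, 12].
Step 2: syndromes of r = [1, 7, 7, 9, 10] (all sums mod 13).
  S_0 = Σ v_i r_i = 10·1 + 12·7 + 7·7 + 11·9 + 12·10 = 362 ≡ 11.
  S_1 = Σ v_i α_i r_i = 10·10·1 + 12·6·7 + 7·12·7 + 11·9·9 + 12·4·10 = 2563 ≡ 2.
  α_i^2 mod 13 = [9, 10, 1, 3, 3].
  S_2 = Σ v_i α_i^2 r_i = 10·9·1 + 12·10·7 + 7·1·7 + 11·3·9 + 12·3·10 = 1636 ≡ 11.
  S = (11, 2, 11) ≠ 0, so r is not a codeword (an error is present).
Step 3: locate the error. For a single error e at position i, S_ℓ = v_i·e·α_i^ℓ, so α_err = S_1/S_0.
  S_0^{−1} = 11^{−1} = 6 (mod 13), so α_err = 2·6 = 12 ≡ 12 = α_3. Error position i = 3.
  Consistency check: S_2/S_1 = 11·7 = 77 ≡ 12 = α_err ✓ (single-error assumption holds).
Step 4: error magnitude e = S_0/v_3 = S_0·∏_{j≠3}(α_3 − α_j) = 11·2 = 22 ≡ 9 (mod 13).
Step 5: correct position 3: c_3 = r_3 − e = 7 − 9 ≡ 11 (mod 13). Hence c = [1, 7, 11, 9, 10].
  Check: interpolating c through the α_i gives m(x) = 3 + 5·x (degree < 2) with m(α_i) = c_i for every i, so c is indeed a codeword.


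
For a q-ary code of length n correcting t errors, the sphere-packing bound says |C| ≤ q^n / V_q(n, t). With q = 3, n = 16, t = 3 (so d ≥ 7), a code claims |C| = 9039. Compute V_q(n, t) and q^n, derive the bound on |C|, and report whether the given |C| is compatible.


V_q(n, t) = 4993, q^n = 43046721, Hamming bound = 8621, |C| = 9039 > bound (violated).

Step 1: Compute V_q(n, t) = Σ_{j=0}^3 C(n, j) (q−1)^j.
  j = 0: C(16,0)·(2)^0 = 1·1 = 1.
  j = 1: C(16,1)·(2)^1 = 16·2 = 32.
  j = 2: C(16,2)·(2)^2 = 120·4 = 480.
  j = 3: C(16,3)·(2)^3 = 560·8 = 4480.
  V_q(n, t) = 1 + 32 + 480 + 4480 = 4993.
Step 2: q^n = 3^16 = 43046721.
Step 3: Hamming bound ⌊q^n / V_q(n,t)⌋ = ⌊43046721/4993⌋ = 8621.
Step 4: Compare |C| = 9039 to 8621: violated.
The claimed |C| lies above the Hamming bound, so no 3-ary code of length 16 with d ≥ 7 can have 9039 codewords.


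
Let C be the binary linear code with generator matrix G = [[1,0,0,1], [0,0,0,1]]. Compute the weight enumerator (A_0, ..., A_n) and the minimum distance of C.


Weight distribution: A_0 = 1, A_1 = 2, A_2 = 1. Minimum distance d = 1.

Enumerate all 2^2 = 4 messages m ∈ F_2^2.
For each, compute codeword c = mG in F_2^4, then tally its weight.
  m = 00 → c = 0000, weight = 0.
  m = 10 → c = 1001, weight = 2.
  m = 01 → c = 0001, weight = 1.
  m = 11 → c = 1000, weight = 1.
Tally weights:
  weight 0: 1 codewords.
  weight 1: 2 codewords.
  weight 2: 1 codewords.
Minimum distance d = smallest w > 0 with A_w > 0 = 1.
Sanity: Σ A_w = 4 = 2^2 = 4 ✓.


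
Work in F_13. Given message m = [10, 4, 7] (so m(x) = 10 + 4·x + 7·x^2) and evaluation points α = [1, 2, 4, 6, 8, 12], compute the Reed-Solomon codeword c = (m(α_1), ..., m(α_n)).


c = [8, 7, 8, 0, 9, 0]

Message polynomial: m(x) = 10 + 4·x + 7·x^2 (mod 13).
For each evaluation point α_i, compute m(α_i) mod 13:
  α_1 = 1: Horner steps 7 → 11 → 8, so m(1) = 8.
  α_2 = 2: Horner steps 7 → 5 → 7, so m(2) = 7.
  α_3 = 4: Horner steps 7 → 6 → 8, so m(4) = 8.
  α_4 = 6: Horner steps 7 → 7 → 0, so m(6) = 0.
  α_5 = 8: Horner steps 7 → 8 → 9, so m(8) = 9.
  α_6 = 12: Horner steps 7 → 10 → 0, so m(12) = 0.
Codeword c = [8, 7, 8, 0, 9, 0] ∈ F_13^6.


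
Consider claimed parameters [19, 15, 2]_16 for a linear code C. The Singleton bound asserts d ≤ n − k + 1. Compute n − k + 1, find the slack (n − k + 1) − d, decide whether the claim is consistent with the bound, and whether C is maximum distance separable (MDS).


Singleton RHS = n − k + 1 = 5, slack = 3, bound satisfied, not MDS.

Singleton bound: d ≤ n − k + 1.
Here n = 19, k = 15, so n − k + 1 = 5.
Given d = 2, check d ≤ 5: YES.
Slack = (n − k + 1) − d = 3.
The code is NOT MDS (slack = 3 > 0).
Description: the claimed parameters are [19, 15, 2]_16; such a code would be non-MDS.


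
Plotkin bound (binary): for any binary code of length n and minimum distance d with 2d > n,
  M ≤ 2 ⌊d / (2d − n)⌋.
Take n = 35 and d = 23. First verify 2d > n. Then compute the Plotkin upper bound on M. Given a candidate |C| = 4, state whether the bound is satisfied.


Plotkin bound M ≤ 4; given |C| = 4 ≤ bound (satisfied).

Check applicability: 2d = 46, n = 35.
2d − n = 11 > 0, so Plotkin applies.
Compute d/(2d−n) = 23/11 ≈ 2.0909.
⌊d/(2d−n)⌋ = 2.
Plotkin bound: M ≤ 2·2 = 4.
Given |C| = 4, check: satisfied.
This |C| is at the Plotkin bound.


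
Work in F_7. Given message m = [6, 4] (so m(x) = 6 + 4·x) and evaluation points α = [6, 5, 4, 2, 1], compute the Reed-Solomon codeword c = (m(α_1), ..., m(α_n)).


c = [2, 5, 1, 0, 3]

Message polynomial: m(x) = 6 + 4·x (mod 7).
For each evaluation point α_i, compute m(α_i) mod 7:
  α_1 = 6: Horner steps 4 → 2, so m(6) = 2.
  α_2 = 5: Horner steps 4 → 5, so m(5) = 5.
  α_3 = 4: Horner steps 4 → 1, so m(4) = 1.
  α_4 = 2: Horner steps 4 → 0, so m(2) = 0.
  α_5 = 1: Horner steps 4 → 3, so m(1) = 3.
Codeword c = [2, 5, 1, 0, 3] ∈ F_7^5.


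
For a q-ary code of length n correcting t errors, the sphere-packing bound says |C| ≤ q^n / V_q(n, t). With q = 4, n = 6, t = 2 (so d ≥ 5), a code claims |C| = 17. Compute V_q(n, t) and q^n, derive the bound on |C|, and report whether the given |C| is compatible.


V_q(n, t) = 154, q^n = 4096, Hamming bound = 26, |C| = 17 ≤ bound (satisfied).

Step 1: Compute V_q(n, t) = Σ_{j=0}^2 C(n, j) (q−1)^j.
  j = 0: C(6,0)·(3)^0 = 1·1 = 1.
  j = 1: C(6,1)·(3)^1 = 6·3 = 18.
  j = 2: C(6,2)·(3)^2 = 15·9 = 135.
  V_q(n, t) = 1 + 18 + 135 = 154.
Step 2: q^n = 4^6 = 4096.
Step 3: Hamming bound ⌊q^n / V_q(n,t)⌋ = ⌊4096/154⌋ = 26.
Step 4: Compare |C| = 17 to 26: satisfied.
The claimed |C| lies below the Hamming bound.


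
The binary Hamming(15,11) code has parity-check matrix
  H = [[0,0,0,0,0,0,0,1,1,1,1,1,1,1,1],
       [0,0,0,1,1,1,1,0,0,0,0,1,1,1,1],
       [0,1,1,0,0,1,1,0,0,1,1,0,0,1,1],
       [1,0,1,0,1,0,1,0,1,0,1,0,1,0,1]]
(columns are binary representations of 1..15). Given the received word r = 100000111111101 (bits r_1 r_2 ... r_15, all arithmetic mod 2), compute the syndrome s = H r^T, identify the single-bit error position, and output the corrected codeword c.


s = (1, 0, 0, 0)^T, error position = 8, corrected codeword c = 100000101111101

Compute s = H r^T mod 2 one row at a time:
  s_1 = 1 + 1 + 1 + 1 + 1 + 1 + 0 + 1 = 7 ≡ 1 (mod 2).
  s_2 = 0 + 0 + 0 + 1 + 1 + 1 + 0 + 1 = 4 ≡ 0 (mod 2).
  s_3 = 0 + 0 + 0 + 1 + 1 + 1 + 0 + 1 = 4 ≡ 0 (mod 2).
  s_4 = 1 + 0 + 0 + 1 + 1 + 1 + 1 + 1 = 6 ≡ 0 (mod 2).
s = (1, 0, 0, 0)^T — this equals column 8 of H (binary 1000), so error is at position 8.
Correct: flip bit 8 of r = 100000111111101 to get c = 100000101111101.


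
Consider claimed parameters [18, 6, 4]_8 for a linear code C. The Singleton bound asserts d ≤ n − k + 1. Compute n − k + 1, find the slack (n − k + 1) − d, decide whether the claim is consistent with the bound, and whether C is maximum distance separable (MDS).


Singleton RHS = n − k + 1 = 13, slack = 9, bound satisfied, not MDS.

Singleton bound: d ≤ n − k + 1.
Here n = 18, k = 6, so n − k + 1 = 13.
Given d = 4, check d ≤ 13: YES.
Slack = (n − k + 1) − d = 9.
The code is NOT MDS (slack = 9 > 0).
Description: the claimed parameters are [18, 6, 4]_8; such a code would be non-MDS.


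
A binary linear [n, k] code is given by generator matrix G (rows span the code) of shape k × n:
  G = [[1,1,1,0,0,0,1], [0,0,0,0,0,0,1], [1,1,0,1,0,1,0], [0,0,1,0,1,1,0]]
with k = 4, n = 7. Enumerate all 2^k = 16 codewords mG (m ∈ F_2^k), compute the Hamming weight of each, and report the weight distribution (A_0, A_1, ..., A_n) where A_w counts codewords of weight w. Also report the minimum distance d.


Weight distribution: A_0 = 1, A_1 = 1, A_2 = 1, A_3 = 4, A_4 = 5, A_5 = 3, A_6 = 1. Minimum distance d = 1.

Enumerate all 2^4 = 16 messages m ∈ F_2^4.
For each, compute codeword c = mG in F_2^7, then tally its weight.
  m = 0000 → c = 0000000, weight = 0.
  m = 1000 → c = 1110001, weight = 4.
  m = 0100 → c = 0000001, weight = 1.
  m = 1100 → c = 1110000, weight = 3.
  m = 0010 → c = 1101010, weight = 4.
  m = 1010 → c = 0011011, weight = 4.
  m = 0110 → c = 1101011, weight = 5.
  m = 1110 → c = 0011010, weight = 3.
  m = 0001 → c = 0010110, weight = 3.
  m = 1001 → c = 1100111, weight = 5.
  m = 0101 → c = 0010111, weight = 4.
  m = 1101 → c = 1100110, weight = 4.
  m = 0011 → c = 1111100, weight = 5.
  m = 1011 → c = 0001101, weight = 3.
  m = 0111 → c = 1111101, weight = 6.
  m = 1111 → c = 0001100, weight = 2.
Tally weights:
  weight 0: 1 codewords.
  weight 1: 1 codewords.
  weight 2: 1 codewords.
  weight 3: 4 codewords.
  weight 4: 5 codewords.
  weight 5: 3 codewords.
  weight 6: 1 codewords.
Minimum distance d = smallest w > 0 with A_w > 0 = 1.
Sanity: Σ A_w = 16 = 2^4 = 16 ✓.


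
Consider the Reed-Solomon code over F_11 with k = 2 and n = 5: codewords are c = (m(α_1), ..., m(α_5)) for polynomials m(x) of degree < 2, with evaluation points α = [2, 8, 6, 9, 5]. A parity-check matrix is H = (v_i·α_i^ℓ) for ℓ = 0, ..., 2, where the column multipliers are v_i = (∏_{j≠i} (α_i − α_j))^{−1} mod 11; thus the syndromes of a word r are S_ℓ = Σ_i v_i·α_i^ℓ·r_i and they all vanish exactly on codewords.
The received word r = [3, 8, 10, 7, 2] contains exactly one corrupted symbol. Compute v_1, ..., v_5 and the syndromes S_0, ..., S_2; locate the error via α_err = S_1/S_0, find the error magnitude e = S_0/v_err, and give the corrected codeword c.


S = (3, 4, 9), error at position 5, error magnitude e = 2, c = [3, 8, 10, 7, 0].

Step 1: column multipliers v_i = (∏_{j≠i}(α_i − α_j))^{−1} mod 11.
  i = 1 (α = 2): (2−8)(2−6)(2−9)(2−5) = (−6)·(−4)·(−7)·(−3) = 504 ≡ 9, so v_1 = 9^{−1} = 5 (mod 11).
  i = 2 (α = 8): (8−2)(8−6)(8−9)(8−5) = 6·2·(−1)·3 = −36 ≡ 8, so v_2 = 8^{−1} = 7 (mod 11).
  i = 3 (α = 6): (6−2)(6−8)(6−9)(6−5) = 4·(−2)·(−3)·1 = 24 ≡ 2, so v_3 = 2^{−1} = 6 (mod 11).
  i = 4 (α = 9): (9−2)(9−8)(9−6)(9−5) = 7·1·3·4 = 84 ≡ 7, so v_4 = 7^{−1} = 8 (mod 11).
  i = 5 (α = 5): (5−2)(5−8)(5−6)(5−9) = 3·(−3)·(−1)·(−4) = −36 ≡ 8, so v_5 = 8^{−1} = 7 (mod 11).
  v = [5, 7, 6, 8, 7].
Step 2: syndromes of r = [3, 8, 10, 7, 2] (all sums mod 11).
  S_0 = Σ v_i r_i = 5·3 + 7·8 + 6·10 + 8·7 + 7·2 = 201 ≡ 3.
  S_1 = Σ v_i α_i r_i = 5·2·3 + 7·8·8 + 6·6·10 + 8·9·7 + 7·5·2 = 1412 ≡ 4.
  α_i^2 mod 11 = [4, 9, 3, 4, 3].
  S_2 = Σ v_i α_i^2 r_i = 5·4·3 + 7·9·8 + 6·3·10 + 8·4·7 + 7·3·2 = 1010 ≡ 9.
  S = (3, 4, 9) ≠ 0, so r is not a codeword (an error is present).
Step 3: locate the error. For a single error e at position i, S_ℓ = v_i·e·α_i^ℓ, so α_err = S_1/S_0.
  S_0^{−1} = 3^{−1} = 4 (mod 11), so α_err = 4·4 = 16 ≡ 5 = α_5. Error position i = 5.
  Consistency check: S_2/S_1 = 9·3 = 27 ≡ 5 = α_err ✓ (single-error assumption holds).
Step 4: error magnitude e = S_0/v_5 = S_0·∏_{j≠5}(α_5 − α_j) = 3·8 = 24 ≡ 2 (mod 11).
Step 5: correct position 5: c_5 = r_5 − e = 2 − 2 ≡ 0 (mod 11). Hence c = [3, 8, 10, 7, 0].
  Check: interpolating c through the α_i gives m(x) = 5 + 10·x (degree < 2) with m(α_i) = c_i for every i, so c is indeed a codeword.


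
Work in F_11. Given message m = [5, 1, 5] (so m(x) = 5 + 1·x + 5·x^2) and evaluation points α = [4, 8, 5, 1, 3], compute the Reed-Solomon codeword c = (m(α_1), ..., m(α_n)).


c = [1, 3, 3, 0, 9]

Message polynomial: m(x) = 5 + 1·x + 5·x^2 (mod 11).
For each evaluation point α_i, compute m(α_i) mod 11:
  α_1 = 4: Horner steps 5 → 10 → 1, so m(4) = 1.
  α_2 = 8: Horner steps 5 → 8 → 3, so m(8) = 3.
  α_3 = 5: Horner steps 5 → 4 → 3, so m(5) = 3.
  α_4 = 1: Horner steps 5 → 6 → 0, so m(1) = 0.
  α_5 = 3: Horner steps 5 → 5 → 9, so m(3) = 9.
Codeword c = [1, 3, 3, 0, 9] ∈ F_11^5.


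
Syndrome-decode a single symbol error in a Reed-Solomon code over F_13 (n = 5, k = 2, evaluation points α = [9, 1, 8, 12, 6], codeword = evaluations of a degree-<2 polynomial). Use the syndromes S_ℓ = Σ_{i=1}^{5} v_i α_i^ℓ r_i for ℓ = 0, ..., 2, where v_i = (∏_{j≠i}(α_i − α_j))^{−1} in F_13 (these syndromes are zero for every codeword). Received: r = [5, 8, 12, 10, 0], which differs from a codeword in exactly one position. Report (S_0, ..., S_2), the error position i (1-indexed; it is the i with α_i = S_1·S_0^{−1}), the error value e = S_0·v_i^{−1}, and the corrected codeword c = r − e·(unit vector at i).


S = (1, 1, 1), error at position 2, error magnitude e = 12, c = [5, 9, 12, 10, 0].

Step 1: column multipliers v_i = (∏_{j≠i}(α_i − α_j))^{−1} mod 13.
  i = 1 (α = 9): (9−1)(9−8)(9−12)(9−6) = 8·1·(−3)·3 = −72 ≡ 6, so v_1 = 6^{−1} = 11 (mod 13).
  i = 2 (α = 1): (1−9)(1−8)(1−12)(1−6) = (−8)·(−7)·(−11)·(−5) = 3080 ≡ 12, so v_2 = 12^{−1} = 12 (mod 13).
  i = 3 (α = 8): (8−9)(8−1)(8−12)(8−6) = (−1)·7·(−4)·2 = 56 ≡ 4, so v_3 = 4^{−1} = 10 (mod 13).
  i = 4 (α = 12): (12−9)(12−1)(12−8)(12−6) = 3·11·4·6 = 792 ≡ 12, so v_4 = 12^{−1} = 12 (mod 13).
  i = 5 (α = 6): (6−9)(6−1)(6−8)(6−12) = (−3)·5·(−2)·(−6) = −180 ≡ 2, so v_5 = 2^{−1} = 7 (mod 13).
  v = [11, 12, 10, 12, 7].
Step 2: syndromes of r = [5, 8, 12, 10, 0] (all sums mod 13).
  S_0 = Σ v_i r_i = 11·5 + 12·8 + 10·12 + 12·10 + 7·0 = 391 ≡ 1.
  S_1 = Σ v_i α_i r_i = 11·9·5 + 12·1·8 + 10·8·12 + 12·12·10 + 7·6·0 = 2991 ≡ 1.
  α_i^2 mod 13 = [3, 1, 12, 1, 10].
  S_2 = Σ v_i α_i^2 r_i = 11·3·5 + 12·1·8 + 10·12·12 + 12·1·10 + 7·10·0 = 1821 ≡ 1.
  S = (1, 1, 1) ≠ 0, so r is not a codeword (an error is present).
Step 3: locate the error. For a single error e at position i, S_ℓ = v_i·e·α_i^ℓ, so α_err = S_1/S_0.
  S_0^{−1} = 1^{−1} = 1 (mod 13), so α_err = 1·1 = 1 ≡ 1 = α_2. Error position i = 2.
  Consistency check: S_2/S_1 = 1·1 = 1 ≡ 1 = α_err ✓ (single-error assumption holds).
Step 4: error magnitude e = S_0/v_2 = S_0·∏_{j≠2}(α_2 − α_j) = 1·12 = 12 ≡ 12 (mod 13).
Step 5: correct position 2: c_2 = r_2 − e = 8 − 12 ≡ 9 (mod 13). Hence c = [5, 9, 12, 10, 0].
  Check: interpolating c through the α_i gives m(x) = 3 + 6·x (degree < 2) with m(α_i) = c_i for every i, so c is indeed a codeword.


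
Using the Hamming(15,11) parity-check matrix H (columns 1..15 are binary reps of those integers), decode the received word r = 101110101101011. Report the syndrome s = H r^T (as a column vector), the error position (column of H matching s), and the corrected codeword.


s = (1, 0, 1, 0)^T, error position = 10, corrected codeword c = 101110101001011

Compute s = H r^T mod 2 one row at a time:
  s_1 = 0 + 1 + 1 + 0 + 1 + 0 + 1 + 1 = 5 ≡ 1 (mod 2).
  s_2 = 1 + 1 + 0 + 1 + 1 + 0 + 1 + 1 = 6 ≡ 0 (mod 2).
  s_3 = 0 + 1 + 0 + 1 + 1 + 0 + 1 + 1 = 5 ≡ 1 (mod 2).
  s_4 = 1 + 1 + 1 + 1 + 1 + 0 + 0 + 1 = 6 ≡ 0 (mod 2).
s = (1, 0, 1, 0)^T — this equals column 10 of H (binary 1010), so error is at position 10.
Correct: flip bit 10 of r = 101110101101011 to get c = 101110101001011.


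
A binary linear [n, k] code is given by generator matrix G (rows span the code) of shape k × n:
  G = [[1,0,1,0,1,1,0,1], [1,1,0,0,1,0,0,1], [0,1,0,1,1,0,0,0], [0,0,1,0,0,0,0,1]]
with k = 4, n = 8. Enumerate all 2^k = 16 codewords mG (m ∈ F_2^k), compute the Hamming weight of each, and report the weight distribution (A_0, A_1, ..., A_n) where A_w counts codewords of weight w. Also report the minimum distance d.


Weight distribution: A_0 = 1, A_2 = 1, A_3 = 6, A_4 = 5, A_5 = 2, A_6 = 1. Minimum distance d = 2.

Enumerate all 2^4 = 16 messages m ∈ F_2^4.
For each, compute codeword c = mG in F_2^8, then tally its weight.
  m = 0000 → c = 00000000, weight = 0.
  m = 1000 → c = 10101101, weight = 5.
  m = 0100 → c = 11001001, weight = 4.
  m = 1100 → c = 01100100, weight = 3.
  m = 0010 → c = 01011000, weight = 3.
  m = 1010 → c = 11110101, weight = 6.
  m = 0110 → c = 10010001, weight = 3.
  m = 1110 → c = 00111100, weight = 4.
  m = 0001 → c = 00100001, weight = 2.
  m = 1001 → c = 10001100, weight = 3.
  m = 0101 → c = 11101000, weight = 4.
  m = 1101 → c = 01000101, weight = 3.
  m = 0011 → c = 01111001, weight = 5.
  m = 1011 → c = 11010100, weight = 4.
  m = 0111 → c = 10110000, weight = 3.
  m = 1111 → c = 00011101, weight = 4.
Tally weights:
  weight 0: 1 codewords.
  weight 2: 1 codewords.
  weight 3: 6 codewords.
  weight 4: 5 codewords.
  weight 5: 2 codewords.
  weight 6: 1 codewords.
Minimum distance d = smallest w > 0 with A_w > 0 = 2.
Sanity: Σ A_w = 16 = 2^4 = 16 ✓.


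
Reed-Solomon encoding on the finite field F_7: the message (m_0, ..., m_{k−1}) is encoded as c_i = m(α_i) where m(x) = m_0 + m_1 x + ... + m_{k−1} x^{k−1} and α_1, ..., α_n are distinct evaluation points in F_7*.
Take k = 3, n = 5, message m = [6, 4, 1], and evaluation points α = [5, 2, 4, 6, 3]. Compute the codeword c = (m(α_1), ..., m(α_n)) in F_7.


c = [2, 4, 3, 3, 6]

Message polynomial: m(x) = 6 + 4·x + 1·x^2 (mod 7).
For each evaluation point α_i, compute m(α_i) mod 7:
  α_1 = 5: Horner steps 1 → 2 → 2, so m(5) = 2.
  α_2 = 2: Horner steps 1 → 6 → 4, so m(2) = 4.
  α_3 = 4: Horner steps 1 → 1 → 3, so m(4) = 3.
  α_4 = 6: Horner steps 1 → 3 → 3, so m(6) = 3.
  α_5 = 3: Horner steps 1 → 0 → 6, so m(3) = 6.
Codeword c = [2, 4, 3, 3, 6] ∈ F_7^5.


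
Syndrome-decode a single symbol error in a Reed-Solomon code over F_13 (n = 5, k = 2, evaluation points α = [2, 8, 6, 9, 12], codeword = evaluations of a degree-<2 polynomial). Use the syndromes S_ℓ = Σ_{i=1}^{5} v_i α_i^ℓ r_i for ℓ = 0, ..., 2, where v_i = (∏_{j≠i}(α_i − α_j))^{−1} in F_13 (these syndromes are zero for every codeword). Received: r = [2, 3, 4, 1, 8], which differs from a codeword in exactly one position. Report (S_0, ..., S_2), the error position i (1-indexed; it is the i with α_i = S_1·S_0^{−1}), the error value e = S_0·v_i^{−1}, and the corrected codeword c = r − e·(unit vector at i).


S = (3, 5, 4), error at position 3, error magnitude e = 10, c = [2, 3, 7, 1, 8].

Step 1: column multipliers v_i = (∏_{j≠i}(α_i − α_j))^{−1} mod 13.
  i = 1 (α = 2): (2−8)(2−6)(2−9)(2−12) = (−6)·(−4)·(−7)·(−10) = 1680 ≡ 3, so v_1 = 3^{−1} = 9 (mod 13).
  i = 2 (α = 8): (8−2)(8−6)(8−9)(8−12) = 6·2·(−1)·(−4) = 48 ≡ 9, so v_2 = 9^{−1} = 3 (mod 13).
  i = 3 (α = 6): (6−2)(6−8)(6−9)(6−12) = 4·(−2)·(−3)·(−6) = −144 ≡ 12, so v_3 = 12^{−1} = 12 (mod 13).
  i = 4 (α = 9): (9−2)(9−8)(9−6)(9−12) = 7·1·3·(−3) = −63 ≡ 2, so v_4 = 2^{−1} = 7 (mod 13).
  i = 5 (α = 12): (12−2)(12−8)(12−6)(12−9) = 10·4·6·3 = 720 ≡ 5, so v_5 = 5^{−1} = 8 (mod 13).
  v = [9, 3, 12, 7, 8].
Step 2: syndromes of r = [2, 3, 4, 1, 8] (all sums mod 13).
  S_0 = Σ v_i r_i = 9·2 + 3·3 + 12·4 + 7·1 + 8·8 = 146 ≡ 3.
  S_1 = Σ v_i α_i r_i = 9·2·2 + 3·8·3 + 12·6·4 + 7·9·1 + 8·12·8 = 1227 ≡ 5.
  α_i^2 mod 13 = [4, 12, 10, 3, 1].
  S_2 = Σ v_i α_i^2 r_i = 9·4·2 + 3·12·3 + 12·10·4 + 7·3·1 + 8·1·8 = 745 ≡ 4.
  S = (3, 5, 4) ≠ 0, so r is not a codeword (an error is present).
Step 3: locate the error. For a single error e at position i, S_ℓ = v_i·e·α_i^ℓ, so α_err = S_1/S_0.
  S_0^{−1} = 3^{−1} = 9 (mod 13), so α_err = 5·9 = 45 ≡ 6 = α_3. Error position i = 3.
  Consistency check: S_2/S_1 = 4·8 = 32 ≡ 6 = α_err ✓ (single-error assumption holds).
Step 4: error magnitude e = S_0/v_3 = S_0·∏_{j≠3}(α_3 − α_j) = 3·12 = 36 ≡ 10 (mod 13).
Step 5: correct position 3: c_3 = r_3 − e = 4 − 10 ≡ 7 (mod 13). Hence c = [2, 3, 7, 1, 8].
  Check: interpolating c through the α_i gives m(x) = 6 + 11·x (degree < 2) with m(α_i) = c_i for every i, so c is indeed a codeword.


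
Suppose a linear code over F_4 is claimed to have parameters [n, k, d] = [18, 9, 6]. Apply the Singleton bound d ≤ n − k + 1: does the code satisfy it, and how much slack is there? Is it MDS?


Singleton RHS = n − k + 1 = 10, slack = 4, bound satisfied, not MDS.

Singleton bound: d ≤ n − k + 1.
Here n = 18, k = 9, so n − k + 1 = 10.
Given d = 6, check d ≤ 10: YES.
Slack = (n − k + 1) − d = 4.
The code is NOT MDS (slack = 4 > 0).
Description: the claimed parameters are [18, 9, 6]_4; such a code would be non-MDS.


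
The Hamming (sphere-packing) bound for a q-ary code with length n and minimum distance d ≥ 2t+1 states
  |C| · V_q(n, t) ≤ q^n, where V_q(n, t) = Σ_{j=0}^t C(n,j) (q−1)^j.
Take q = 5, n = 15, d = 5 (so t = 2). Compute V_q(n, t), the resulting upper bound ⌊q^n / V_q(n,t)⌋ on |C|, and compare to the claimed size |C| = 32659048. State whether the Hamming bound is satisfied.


V_q(n, t) = 1741, q^n = 30517578125, Hamming bound = 17528764, |C| = 32659048 > bound (violated).

Step 1: Compute V_q(n, t) = Σ_{j=0}^2 C(n, j) (q−1)^j.
  j = 0: C(15,0)·(4)^0 = 1·1 = 1.
  j = 1: C(15,1)·(4)^1 = 15·4 = 60.
  j = 2: C(15,2)·(4)^2 = 105·16 = 1680.
  V_q(n, t) = 1 + 60 + 1680 = 1741.
Step 2: q^n = 5^15 = 30517578125.
Step 3: Hamming bound ⌊q^n / V_q(n,t)⌋ = ⌊30517578125/1741⌋ = 17528764.
Step 4: Compare |C| = 32659048 to 17528764: violated.
The claimed |C| lies above the Hamming bound, so no 5-ary code of length 15 with d ≥ 5 can have 32659048 codewords.


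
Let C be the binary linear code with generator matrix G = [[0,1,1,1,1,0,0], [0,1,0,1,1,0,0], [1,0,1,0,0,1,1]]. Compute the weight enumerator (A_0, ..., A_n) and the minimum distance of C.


Weight distribution: A_0 = 1, A_1 = 1, A_3 = 2, A_4 = 2, A_6 = 1, A_7 = 1. Minimum distance d = 1.

Enumerate all 2^3 = 8 messages m ∈ F_2^3.
For each, compute codeword c = mG in F_2^7, then tally its weight.
  m = 000 → c = 0000000, weight = 0.
  m = 100 → c = 0111100, weight = 4.
  m = 010 → c = 0101100, weight = 3.
  m = 110 → c = 0010000, weight = 1.
  m = 001 → c = 1010011, weight = 4.
  m = 101 → c = 1101111, weight = 6.
  m = 011 → c = 1111111, weight = 7.
  m = 111 → c = 1000011, weight = 3.
Tally weights:
  weight 0: 1 codewords.
  weight 1: 1 codewords.
  weight 3: 2 codewords.
  weight 4: 2 codewords.
  weight 6: 1 codewords.
  weight 7: 1 codewords.
Minimum distance d = smallest w > 0 with A_w > 0 = 1.
Sanity: Σ A_w = 8 = 2^3 = 8 ✓.


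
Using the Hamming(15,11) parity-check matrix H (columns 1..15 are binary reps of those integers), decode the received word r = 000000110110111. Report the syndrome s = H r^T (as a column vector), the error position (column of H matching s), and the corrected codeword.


s = (0, 0, 1, 0)^T, error position = 2, corrected codeword c = 010000110110111

Compute s = H r^T mod 2 one row at a time:
  s_1 = 1 + 0 + 1 + 1 + 0 + 1 + 1 + 1 = 6 ≡ 0 (mod 2).
  s_2 = 0 + 0 + 0 + 1 + 0 + 1 + 1 + 1 = 4 ≡ 0 (mod 2).
  s_3 = 0 + 0 + 0 + 1 + 1 + 1 + 1 + 1 = 5 ≡ 1 (mod 2).
  s_4 = 0 + 0 + 0 + 1 + 0 + 1 + 1 + 1 = 4 ≡ 0 (mod 2).
s = (0, 0, 1, 0)^T — this equals column 2 of H (binary 0010), so error is at position 2.
Correct: flip bit 2 of r = 000000110110111 to get c = 010000110110111.


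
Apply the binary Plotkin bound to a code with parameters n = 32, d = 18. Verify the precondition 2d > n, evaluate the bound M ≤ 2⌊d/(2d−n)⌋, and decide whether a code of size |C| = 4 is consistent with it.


Plotkin bound M ≤ 8; given |C| = 4 ≤ bound (satisfied).

Check applicability: 2d = 36, n = 32.
2d − n = 4 > 0, so Plotkin applies.
Compute d/(2d−n) = 18/4 ≈ 4.5000.
⌊d/(2d−n)⌋ = 4.
Plotkin bound: M ≤ 2·4 = 8.
Given |C| = 4, check: satisfied.
This |C| is below the Plotkin bound.


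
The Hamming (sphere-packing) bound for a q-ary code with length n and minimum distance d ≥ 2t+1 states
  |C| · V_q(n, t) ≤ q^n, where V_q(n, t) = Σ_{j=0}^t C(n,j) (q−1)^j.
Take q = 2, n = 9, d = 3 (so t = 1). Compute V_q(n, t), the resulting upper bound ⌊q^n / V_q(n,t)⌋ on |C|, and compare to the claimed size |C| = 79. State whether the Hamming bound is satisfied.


V_q(n, t) = 10, q^n = 512, Hamming bound = 51, |C| = 79 > bound (violated).

Step 1: Compute V_q(n, t) = Σ_{j=0}^1 C(n, j) (q−1)^j.
  j = 0: C(9,0)·(1)^0 = 1·1 = 1.
  j = 1: C(9,1)·(1)^1 = 9·1 = 9.
  V_q(n, t) = 1 + 9 = 10.
Step 2: q^n = 2^9 = 512.
Step 3: Hamming bound ⌊q^n / V_q(n,t)⌋ = ⌊512/10⌋ = 51.
Step 4: Compare |C| = 79 to 51: violated.
The claimed |C| lies above the Hamming bound, so no 2-ary code of length 9 with d ≥ 3 can have 79 codewords.


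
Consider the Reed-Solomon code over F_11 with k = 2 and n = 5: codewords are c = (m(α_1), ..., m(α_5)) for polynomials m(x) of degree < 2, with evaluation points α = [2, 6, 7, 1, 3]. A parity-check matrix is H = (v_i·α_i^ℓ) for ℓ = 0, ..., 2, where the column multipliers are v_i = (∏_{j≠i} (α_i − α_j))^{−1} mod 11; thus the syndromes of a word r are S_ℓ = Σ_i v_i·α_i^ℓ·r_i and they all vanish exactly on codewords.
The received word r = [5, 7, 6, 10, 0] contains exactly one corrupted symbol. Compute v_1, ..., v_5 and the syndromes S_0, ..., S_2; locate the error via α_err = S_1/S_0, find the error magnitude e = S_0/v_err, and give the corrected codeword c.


S = (7, 5, 2), error at position 3, error magnitude e = 4, c = [5, 7, 2, 10, 0].

Step 1: column multipliers v_i = (∏_{j≠i}(α_i − α_j))^{−1} mod 11.
  i = 1 (α = 2): (2−6)(2−7)(2−1)(2−3) = (−4)·(−5)·1·(−1) = −20 ≡ 2, so v_1 = 2^{−1} = 6 (mod 11).
  i = 2 (α = 6): (6−2)(6−7)(6−1)(6−3) = 4·(−1)·5·3 = −60 ≡ 6, so v_2 = 6^{−1} = 2 (mod 11).
  i = 3 (α = 7): (7−2)(7−6)(7−1)(7−3) = 5·1·6·4 = 120 ≡ 10, so v_3 = 10^{−1} = 10 (mod 11).
  i = 4 (α = 1): (1−2)(1−6)(1−7)(1−3) = (−1)·(−5)·(−6)·(−2) = 60 ≡ 5, so v_4 = 5^{−1} = 9 (mod 11).
  i = 5 (α = 3): (3−2)(3−6)(3−7)(3−1) = 1·(−3)·(−4)·2 = 24 ≡ 2, so v_5 = 2^{−1} = 6 (mod 11).
  v = [6, 2, 10, 9, 6].
Step 2: syndromes of r = [5, 7, 6, 10, 0] (all sums mod 11).
  S_0 = Σ v_i r_i = 6·5 + 2·7 + 10·6 + 9·10 + 6·0 = 194 ≡ 7.
  S_1 = Σ v_i α_i r_i = 6·2·5 + 2·6·7 + 10·7·6 + 9·1·10 + 6·3·0 = 654 ≡ 5.
  α_i^2 mod 11 = [4, 3, 5, 1, 9].
  S_2 = Σ v_i α_i^2 r_i = 6·4·5 + 2·3·7 + 10·5·6 + 9·1·10 + 6·9·0 = 552 ≡ 2.
  S = (7, 5, 2) ≠ 0, so r is not a codeword (an error is present).
Step 3: locate the error. For a single error e at position i, S_ℓ = v_i·e·α_i^ℓ, so α_err = S_1/S_0.
  S_0^{−1} = 7^{−1} = 8 (mod 11), so α_err = 5·8 = 40 ≡ 7 = α_3. Error position i = 3.
  Consistency check: S_2/S_1 = 2·9 = 18 ≡ 7 = α_err ✓ (single-error assumption holds).
Step 4: error magnitude e = S_0/v_3 = S_0·∏_{j≠3}(α_3 − α_j) = 7·10 = 70 ≡ 4 (mod 11).
Step 5: correct position 3: c_3 = r_3 − e = 6 − 4 ≡ 2 (mod 11). Hence c = [5, 7, 2, 10, 0].
  Check: interpolating c through the α_i gives m(x) = 4 + 6·x (degree < 2) with m(α_i) = c_i for every i, so c is indeed a codeword.


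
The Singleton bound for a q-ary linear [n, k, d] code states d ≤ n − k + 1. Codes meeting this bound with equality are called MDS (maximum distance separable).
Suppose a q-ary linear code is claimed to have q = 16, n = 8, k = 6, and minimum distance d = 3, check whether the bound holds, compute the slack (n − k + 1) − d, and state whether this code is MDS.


Singleton RHS = n − k + 1 = 3, slack = 0, bound satisfied, MDS.

Singleton bound: d ≤ n − k + 1.
Here n = 8, k = 6, so n − k + 1 = 3.
Given d = 3, check d ≤ 3: YES.
Slack = (n − k + 1) − d = 0.
The code is MDS (slack = 0).
Description: the claimed parameters are [8, 6, 3]_16; such a code would be MDS (meets Singleton bound).


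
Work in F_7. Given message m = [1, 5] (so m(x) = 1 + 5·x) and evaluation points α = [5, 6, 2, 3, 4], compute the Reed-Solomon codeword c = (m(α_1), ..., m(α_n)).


c = [5, 3, 4, 2, 0]

Message polynomial: m(x) = 1 + 5·x (mod 7).
For each evaluation point α_i, compute m(α_i) mod 7:
  α_1 = 5: Horner steps 5 → 5, so m(5) = 5.
  α_2 = 6: Horner steps 5 → 3, so m(6) = 3.
  α_3 = 2: Horner steps 5 → 4, so m(2) = 4.
  α_4 = 3: Horner steps 5 → 2, so m(3) = 2.
  α_5 = 4: Horner steps 5 → 0, so m(4) = 0.
Codeword c = [5, 3, 4, 2, 0] ∈ F_7^5.


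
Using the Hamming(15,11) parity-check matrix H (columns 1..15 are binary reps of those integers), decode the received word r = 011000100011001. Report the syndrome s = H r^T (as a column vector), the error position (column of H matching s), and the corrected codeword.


s = (1, 1, 1, 0)^T, error position = 14, corrected codeword c = 011000100011011

Compute s = H r^T mod 2 one row at a time:
  s_1 = 0 + 0 + 0 + 1 + 1 + 0 + 0 + 1 = 3 ≡ 1 (mod 2).
  s_2 = 0 + 0 + 0 + 1 + 1 + 0 + 0 + 1 = 3 ≡ 1 (mod 2).
  s_3 = 1 + 1 + 0 + 1 + 0 + 1 + 0 + 1 = 5 ≡ 1 (mod 2).
  s_4 = 0 + 1 + 0 + 1 + 0 + 1 + 0 + 1 = 4 ≡ 0 (mod 2).
s = (1, 1, 1, 0)^T — this equals column 14 of H (binary 1110), so error is at position 14.
Correct: flip bit 14 of r = 011000100011001 to get c = 011000100011011.


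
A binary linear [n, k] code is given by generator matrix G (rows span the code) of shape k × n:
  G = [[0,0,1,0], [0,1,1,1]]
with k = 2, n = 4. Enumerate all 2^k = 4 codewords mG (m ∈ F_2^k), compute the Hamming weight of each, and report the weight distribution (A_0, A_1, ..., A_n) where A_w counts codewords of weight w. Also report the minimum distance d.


Weight distribution: A_0 = 1, A_1 = 1, A_2 = 1, A_3 = 1. Minimum distance d = 1.

Enumerate all 2^2 = 4 messages m ∈ F_2^2.
For each, compute codeword c = mG in F_2^4, then tally its weight.
  m = 00 → c = 0000, weight = 0.
  m = 10 → c = 0010, weight = 1.
  m = 01 → c = 0111, weight = 3.
  m = 11 → c = 0101, weight = 2.
Tally weights:
  weight 0: 1 codewords.
  weight 1: 1 codewords.
  weight 2: 1 codewords.
  weight 3: 1 codewords.
Minimum distance d = smallest w > 0 with A_w > 0 = 1.
Sanity: Σ A_w = 4 = 2^2 = 4 ✓.


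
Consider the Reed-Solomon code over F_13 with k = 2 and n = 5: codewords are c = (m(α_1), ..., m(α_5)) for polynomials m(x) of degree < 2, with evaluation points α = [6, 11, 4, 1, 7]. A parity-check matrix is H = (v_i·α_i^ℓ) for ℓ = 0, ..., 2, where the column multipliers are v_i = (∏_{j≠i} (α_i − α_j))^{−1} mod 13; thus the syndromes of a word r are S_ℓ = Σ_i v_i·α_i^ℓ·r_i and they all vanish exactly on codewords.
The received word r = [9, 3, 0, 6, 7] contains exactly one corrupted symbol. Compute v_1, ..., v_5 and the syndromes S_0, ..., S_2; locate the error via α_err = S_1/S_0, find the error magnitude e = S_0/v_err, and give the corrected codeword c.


S = (12, 2, 9), error at position 2, error magnitude e = 4, c = [9, 12, 0, 6, 7].

Step 1: column multipliers v_i = (∏_{j≠i}(α_i − α_j))^{−1} mod 13.
  i = 1 (α = 6): (6−11)(6−4)(6−1)(6−7) = (−5)·2·5·(−1) = 50 ≡ 11, so v_1 = 11^{−1} = 6 (mod 13).
  i = 2 (α = 11): (11−6)(11−4)(11−1)(11−7) = 5·7·10·4 = 1400 ≡ 9, so v_2 = 9^{−1} = 3 (mod 13).
  i = 3 (α = 4): (4−6)(4−11)(4−1)(4−7) = (−2)·(−7)·3·(−3) = −126 ≡ 4, so v_3 = 4^{−1} = 10 (mod 13).
  i = 4 (α = 1): (1−6)(1−11)(1−4)(1−7) = (−5)·(−10)·(−3)·(−6) = 900 ≡ 3, so v_4 = 3^{−1} = 9 (mod 13).
  i = 5 (α = 7): (7−6)(7−11)(7−4)(7−1) = 1·(−4)·3·6 = −72 ≡ 6, so v_5 = 6^{−1} = 11 (mod 13).
  v = [6, 3, 10, 9, 11].
Step 2: syndromes of r = [9, 3, 0, 6, 7] (all sums mod 13).
  S_0 = Σ v_i r_i = 6·9 + 3·3 + 10·0 + 9·6 + 11·7 = 194 ≡ 12.
  S_1 = Σ v_i α_i r_i = 6·6·9 + 3·11·3 + 10·4·0 + 9·1·6 + 11·7·7 = 1016 ≡ 2.
  α_i^2 mod 13 = [10, 4, 3, 1, 10].
  S_2 = Σ v_i α_i^2 r_i = 6·10·9 + 3·4·3 + 10·3·0 + 9·1·6 + 11·10·7 = 1400 ≡ 9.
  S = (12, 2, 9) ≠ 0, so r is not a codeword (an error is present).
Step 3: locate the error. For a single error e at position i, S_ℓ = v_i·e·α_i^ℓ, so α_err = S_1/S_0.
  S_0^{−1} = 12^{−1} = 12 (mod 13), so α_err = 2·12 = 24 ≡ 11 = α_2. Error position i = 2.
  Consistency check: S_2/S_1 = 9·7 = 63 ≡ 11 = α_err ✓ (single-error assumption holds).
Step 4: error magnitude e = S_0/v_2 = S_0·∏_{j≠2}(α_2 − α_j) = 12·9 = 108 ≡ 4 (mod 13).
Step 5: correct position 2: c_2 = r_2 − e = 3 − 4 ≡ 12 (mod 13). Hence c = [9, 12, 0, 6, 7].
  Check: interpolating c through the α_i gives m(x) = 8 + 11·x (degree < 2) with m(α_i) = c_i for every i, so c is indeed a codeword.


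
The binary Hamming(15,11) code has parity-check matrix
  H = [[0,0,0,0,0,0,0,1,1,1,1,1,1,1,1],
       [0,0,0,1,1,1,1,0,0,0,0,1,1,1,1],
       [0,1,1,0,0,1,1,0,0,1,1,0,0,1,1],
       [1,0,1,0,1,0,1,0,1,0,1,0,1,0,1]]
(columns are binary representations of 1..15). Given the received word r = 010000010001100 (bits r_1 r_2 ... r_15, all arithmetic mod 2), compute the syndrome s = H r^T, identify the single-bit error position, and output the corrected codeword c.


s = (1, 0, 1, 1)^T, error position = 11, corrected codeword c = 010000010011100

Compute s = H r^T mod 2 one row at a time:
  s_1 = 1 + 0 + 0 + 0 + 1 + 1 + 0 + 0 = 3 ≡ 1 (mod 2).
  s_2 = 0 + 0 + 0 + 0 + 1 + 1 + 0 + 0 = 2 ≡ 0 (mod 2).
  s_3 = 1 + 0 + 0 + 0 + 0 + 0 + 0 + 0 = 1 ≡ 1 (mod 2).
  s_4 = 0 + 0 + 0 + 0 + 0 + 0 + 1 + 0 = 1 ≡ 1 (mod 2).
s = (1, 0, 1, 1)^T — this equals column 11 of H (binary 1011), so error is at position 11.
Correct: flip bit 11 of r = 010000010001100 to get c = 010000010011100.


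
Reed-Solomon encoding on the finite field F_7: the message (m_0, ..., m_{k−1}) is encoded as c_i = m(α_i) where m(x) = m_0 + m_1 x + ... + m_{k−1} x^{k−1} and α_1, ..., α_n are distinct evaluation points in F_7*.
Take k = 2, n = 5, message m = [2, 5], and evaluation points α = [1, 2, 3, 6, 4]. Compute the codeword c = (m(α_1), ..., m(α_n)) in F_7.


c = [0, 5, 3, 4, 1]

Message polynomial: m(x) = 2 + 5·x (mod 7).
For each evaluation point α_i, compute m(α_i) mod 7:
  α_1 = 1: Horner steps 5 → 0, so m(1) = 0.
  α_2 = 2: Horner steps 5 → 5, so m(2) = 5.
  α_3 = 3: Horner steps 5 → 3, so m(3) = 3.
  α_4 = 6: Horner steps 5 → 4, so m(6) = 4.
  α_5 = 4: Horner steps 5 → 1, so m(4) = 1.
Codeword c = [0, 5, 3, 4, 1] ∈ F_7^5.


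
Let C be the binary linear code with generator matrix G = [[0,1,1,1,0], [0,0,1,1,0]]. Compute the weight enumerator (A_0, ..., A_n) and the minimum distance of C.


Weight distribution: A_0 = 1, A_1 = 1, A_2 = 1, A_3 = 1. Minimum distance d = 1.

Enumerate all 2^2 = 4 messages m ∈ F_2^2.
For each, compute codeword c = mG in F_2^5, then tally its weight.
  m = 00 → c = 00000, weight = 0.
  m = 10 → c = 01110, weight = 3.
  m = 01 → c = 00110, weight = 2.
  m = 11 → c = 01000, weight = 1.
Tally weights:
  weight 0: 1 codewords.
  weight 1: 1 codewords.
  weight 2: 1 codewords.
  weight 3: 1 codewords.
Minimum distance d = smallest w > 0 with A_w > 0 = 1.
Sanity: Σ A_w = 4 = 2^2 = 4 ✓.


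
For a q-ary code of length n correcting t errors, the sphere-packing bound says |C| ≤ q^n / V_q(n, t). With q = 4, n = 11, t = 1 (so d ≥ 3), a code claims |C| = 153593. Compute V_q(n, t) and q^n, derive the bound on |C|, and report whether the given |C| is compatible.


V_q(n, t) = 34, q^n = 4194304, Hamming bound = 123361, |C| = 153593 > bound (violated).

Step 1: Compute V_q(n, t) = Σ_{j=0}^1 C(n, j) (q−1)^j.
  j = 0: C(11,0)·(3)^0 = 1·1 = 1.
  j = 1: C(11,1)·(3)^1 = 11·3 = 33.
  V_q(n, t) = 1 + 33 = 34.
Step 2: q^n = 4^11 = 4194304.
Step 3: Hamming bound ⌊q^n / V_q(n,t)⌋ = ⌊4194304/34⌋ = 123361.
Step 4: Compare |C| = 153593 to 123361: violated.
The claimed |C| lies above the Hamming bound, so no 4-ary code of length 11 with d ≥ 3 can have 153593 codewords.


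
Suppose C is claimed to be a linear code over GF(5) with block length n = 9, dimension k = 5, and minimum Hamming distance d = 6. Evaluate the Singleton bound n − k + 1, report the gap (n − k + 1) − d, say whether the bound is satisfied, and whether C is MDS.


Singleton RHS = n − k + 1 = 5, slack = -1, bound violated (no such code; not MDS).

Singleton bound: d ≤ n − k + 1.
Here n = 9, k = 5, so n − k + 1 = 5.
Given d = 6, check d ≤ 5: NO.
Slack = (n − k + 1) − d = -1.
The slack is negative: d = 6 exceeds n − k + 1 = 5 by 1, so the Singleton bound is violated and no linear [9, 5, 6]_5 code can exist. In particular it is not MDS (MDS requires d = n − k + 1 exactly).
Description: the claimed parameters are [9, 5, 6]_5; such a code would be impossible (violates the Singleton bound).


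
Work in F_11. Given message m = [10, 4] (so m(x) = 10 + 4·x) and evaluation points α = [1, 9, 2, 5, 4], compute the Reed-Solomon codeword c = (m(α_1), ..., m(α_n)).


c = [3, 2, 7, 8, 4]

Message polynomial: m(x) = 10 + 4·x (mod 11).
For each evaluation point α_i, compute m(α_i) mod 11:
  α_1 = 1: Horner steps 4 → 3, so m(1) = 3.
  α_2 = 9: Horner steps 4 → 2, so m(9) = 2.
  α_3 = 2: Horner steps 4 → 7, so m(2) = 7.
  α_4 = 5: Horner steps 4 → 8, so m(5) = 8.
  α_5 = 4: Horner steps 4 → 4, so m(4) = 4.
Codeword c = [3, 2, 7, 8, 4] ∈ F_11^5.


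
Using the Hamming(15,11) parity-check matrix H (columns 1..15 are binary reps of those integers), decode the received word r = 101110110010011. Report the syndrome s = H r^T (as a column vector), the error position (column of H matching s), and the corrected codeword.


s = (0, 1, 1, 0)^T, error position = 6, corrected codeword c = 101111110010011

Compute s = H r^T mod 2 one row at a time:
  s_1 = 1 + 0 + 0 + 1 + 0 + 0 + 1 + 1 = 4 ≡ 0 (mod 2).
  s_2 = 1 + 1 + 0 + 1 + 0 + 0 + 1 + 1 = 5 ≡ 1 (mod 2).
  s_3 = 0 + 1 + 0 + 1 + 0 + 1 + 1 + 1 = 5 ≡ 1 (mod 2).
  s_4 = 1 + 1 + 1 + 1 + 0 + 1 + 0 + 1 = 6 ≡ 0 (mod 2).
s = (0, 1, 1, 0)^T — this equals column 6 of H (binary 0110), so error is at position 6.
Correct: flip bit 6 of r = 101110110010011 to get c = 101111110010011.
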